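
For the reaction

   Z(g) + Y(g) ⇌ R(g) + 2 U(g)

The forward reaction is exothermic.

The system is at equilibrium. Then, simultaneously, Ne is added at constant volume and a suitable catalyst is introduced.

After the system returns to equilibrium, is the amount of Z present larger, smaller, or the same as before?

unchanged

At constant volume, adding an inert gas leaves every reacting species' partial pressure unchanged, so Q is unchanged — no shift from this change.
A catalyst speeds both forward and reverse rates equally; it changes neither Q nor K — no shift from this change.
No net shift occurs, so the amount of Z is unchanged.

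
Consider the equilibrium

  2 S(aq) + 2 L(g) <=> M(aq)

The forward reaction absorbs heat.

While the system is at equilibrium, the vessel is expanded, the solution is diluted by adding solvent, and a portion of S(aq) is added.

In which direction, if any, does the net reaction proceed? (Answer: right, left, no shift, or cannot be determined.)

Gas moles: reactants 2, products 0 (Δn_gas = -2). Expansion shifts the system toward the side with more moles of gas — to the left.
Dilution lowers every aqueous concentration by the same factor. Δn_aq = 1 − 2 = -1, so the system shifts toward the side with more dissolved moles — to the left.
Adding S (aq), a reactant, drives the reaction to the right.
The individual effects push in opposite directions; without quantitative information the net direction cannot be determined.

cannot be determined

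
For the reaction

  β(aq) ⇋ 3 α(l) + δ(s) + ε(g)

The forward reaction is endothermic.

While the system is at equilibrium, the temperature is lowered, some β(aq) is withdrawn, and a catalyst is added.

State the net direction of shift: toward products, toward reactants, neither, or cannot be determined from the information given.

left

The forward reaction is endothermic. Lowering T favours the exothermic direction — shift to the left.
Removing β (aq), a reactant, drives the reaction to the left.
A catalyst speeds both forward and reverse rates equally; it changes neither Q nor K — no shift from this change.
Only the nonzero effect(s) matter; the net shift is to the left.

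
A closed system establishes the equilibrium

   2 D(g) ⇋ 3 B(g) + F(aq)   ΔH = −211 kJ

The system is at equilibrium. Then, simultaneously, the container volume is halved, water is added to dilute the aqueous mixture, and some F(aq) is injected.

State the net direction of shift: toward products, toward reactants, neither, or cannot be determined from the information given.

Gas moles: reactants 2, products 3 (Δn_gas = +1). Compression shifts the system toward the side with fewer moles of gas — to the left.
Dilution lowers every aqueous concentration by the same factor. Δn_aq = 1 − 0 = +1, so the system shifts toward the side with more dissolved moles — to the right.
Adding F (aq), a product, drives the reaction to the left.
The individual effects push in opposite directions; without quantitative information the net direction cannot be determined.

cannot be determined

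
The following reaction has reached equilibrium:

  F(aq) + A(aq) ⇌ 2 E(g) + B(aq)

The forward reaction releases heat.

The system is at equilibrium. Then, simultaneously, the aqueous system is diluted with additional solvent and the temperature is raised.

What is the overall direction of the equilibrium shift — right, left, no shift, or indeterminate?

left

Dilution lowers every aqueous concentration by the same factor. Δn_aq = 1 − 2 = -1, so the system shifts toward the side with more dissolved moles — to the left.
The forward reaction is exothermic. Raising T favours the endothermic direction — shift to the left.
All effects act in the same direction — net shift to the left.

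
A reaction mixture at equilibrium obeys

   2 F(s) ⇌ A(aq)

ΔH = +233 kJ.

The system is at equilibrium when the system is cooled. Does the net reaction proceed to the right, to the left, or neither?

left

The forward reaction is endothermic. Lowering T favours the exothermic direction — shift to the left.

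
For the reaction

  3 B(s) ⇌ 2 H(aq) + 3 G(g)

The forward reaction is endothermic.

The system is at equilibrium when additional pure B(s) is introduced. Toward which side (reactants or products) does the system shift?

B is a pure solid; its activity is 1 regardless of amount, so Q is unaffected — no shift from this change.

no shift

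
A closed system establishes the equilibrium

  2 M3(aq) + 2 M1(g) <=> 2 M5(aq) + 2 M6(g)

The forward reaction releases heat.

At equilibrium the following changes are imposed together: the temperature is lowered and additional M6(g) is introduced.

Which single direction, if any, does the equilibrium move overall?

cannot be determined

The forward reaction is exothermic. Lowering T favours the exothermic direction — shift to the right.
Adding M6 (g), a product, drives the reaction to the left.
The individual effects push in opposite directions; without quantitative information the net direction cannot be determined.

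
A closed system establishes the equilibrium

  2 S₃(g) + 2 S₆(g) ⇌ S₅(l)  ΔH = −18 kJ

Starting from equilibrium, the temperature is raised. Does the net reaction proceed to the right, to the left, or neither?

left

The forward reaction is exothermic. Raising T favours the endothermic direction — shift to the left.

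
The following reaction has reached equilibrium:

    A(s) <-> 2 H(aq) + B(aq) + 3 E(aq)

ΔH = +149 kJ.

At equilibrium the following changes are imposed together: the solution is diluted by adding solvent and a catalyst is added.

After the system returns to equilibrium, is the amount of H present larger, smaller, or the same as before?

increases

Dilution lowers every aqueous concentration by the same factor. Δn_aq = 6 − 0 = +6, so the system shifts toward the side with more dissolved moles — to the right.
A catalyst speeds both forward and reverse rates equally; it changes neither Q nor K — no shift from this change.
The net shift is to the right. H is a product, so its amount increases.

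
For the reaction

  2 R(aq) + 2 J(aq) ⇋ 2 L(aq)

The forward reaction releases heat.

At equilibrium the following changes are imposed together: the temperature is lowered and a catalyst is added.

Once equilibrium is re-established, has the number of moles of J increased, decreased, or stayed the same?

The forward reaction is exothermic. Lowering T favours the exothermic direction — shift to the right.
A catalyst speeds both forward and reverse rates equally; it changes neither Q nor K — no shift from this change.
The net shift is to the right. J is a reactant, so its amount decreases.

decreases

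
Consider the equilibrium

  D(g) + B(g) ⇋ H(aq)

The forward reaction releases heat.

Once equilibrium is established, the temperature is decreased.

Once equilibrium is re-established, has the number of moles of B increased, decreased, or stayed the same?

decreases

The forward reaction is exothermic. Lowering T favours the exothermic direction — shift to the right.
The net shift is to the right. B is a reactant, so its amount decreases.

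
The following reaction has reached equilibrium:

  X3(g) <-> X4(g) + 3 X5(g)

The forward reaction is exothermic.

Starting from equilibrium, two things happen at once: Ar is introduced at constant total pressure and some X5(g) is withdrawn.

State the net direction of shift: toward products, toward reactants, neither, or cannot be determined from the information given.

Adding inert gas at constant total pressure expands the volume and lowers every reacting partial pressure. With Δn_gas = 4 − 1 = +3, Q moves away from K toward the side with fewer gas moles, so the system shifts toward the side with more gas moles — to the right.
Removing X5 (g), a product, drives the reaction to the right.
All effects act in the same direction — net shift to the right.

right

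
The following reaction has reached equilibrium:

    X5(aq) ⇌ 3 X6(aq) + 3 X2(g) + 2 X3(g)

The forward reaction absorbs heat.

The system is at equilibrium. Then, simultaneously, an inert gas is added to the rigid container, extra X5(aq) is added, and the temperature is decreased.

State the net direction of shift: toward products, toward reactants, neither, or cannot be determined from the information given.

cannot be determined

At constant volume, adding an inert gas leaves every reacting species' partial pressure unchanged, so Q is unchanged — no shift from this change.
Adding X5 (aq), a reactant, drives the reaction to the right.
The forward reaction is endothermic. Lowering T favours the exothermic direction — shift to the left.
The individual effects push in opposite directions; without quantitative information the net direction cannot be determined.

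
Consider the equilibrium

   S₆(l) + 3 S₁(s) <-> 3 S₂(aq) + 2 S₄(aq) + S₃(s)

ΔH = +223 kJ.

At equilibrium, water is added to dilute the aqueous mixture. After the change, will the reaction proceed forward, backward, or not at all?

Dilution lowers every aqueous concentration by the same factor. Δn_aq = 5 − 0 = +5, so the system shifts toward the side with more dissolved moles — to the right.

right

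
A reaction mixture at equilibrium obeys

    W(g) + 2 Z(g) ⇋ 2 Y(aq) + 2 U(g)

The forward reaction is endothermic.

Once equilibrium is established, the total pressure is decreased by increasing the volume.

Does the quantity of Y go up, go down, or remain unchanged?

decreases

Gas moles: reactants 3, products 2 (Δn_gas = -1). Expansion shifts the system toward the side with more moles of gas — to the left.
The net shift is to the left. Y is a product, so its amount decreases.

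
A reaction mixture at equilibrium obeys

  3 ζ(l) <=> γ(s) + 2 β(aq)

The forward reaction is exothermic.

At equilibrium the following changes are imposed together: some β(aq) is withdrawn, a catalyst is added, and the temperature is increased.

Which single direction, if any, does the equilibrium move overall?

cannot be determined

Removing β (aq), a product, drives the reaction to the right.
A catalyst speeds both forward and reverse rates equally; it changes neither Q nor K — no shift from this change.
The forward reaction is exothermic. Raising T favours the endothermic direction — shift to the left.
The individual effects push in opposite directions; without quantitative information the net direction cannot be determined.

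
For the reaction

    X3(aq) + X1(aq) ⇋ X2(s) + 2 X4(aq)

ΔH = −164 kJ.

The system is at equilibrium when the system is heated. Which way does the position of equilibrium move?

The forward reaction is exothermic. Raising T favours the endothermic direction — shift to the left.

left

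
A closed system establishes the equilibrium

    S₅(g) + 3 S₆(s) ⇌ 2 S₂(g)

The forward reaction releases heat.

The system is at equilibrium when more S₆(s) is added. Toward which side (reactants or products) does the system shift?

S₆ is a pure solid; its activity is 1 regardless of amount, so Q is unaffected — no shift from this change.

no shift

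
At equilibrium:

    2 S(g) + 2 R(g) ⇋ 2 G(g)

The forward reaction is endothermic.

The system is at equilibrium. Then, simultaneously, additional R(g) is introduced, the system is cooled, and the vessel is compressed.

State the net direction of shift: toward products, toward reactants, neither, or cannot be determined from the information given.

Adding R (g), a reactant, drives the reaction to the right.
The forward reaction is endothermic. Lowering T favours the exothermic direction — shift to the left.
Gas moles: reactants 4, products 2 (Δn_gas = -2). Compression shifts the system toward the side with fewer moles of gas — to the right.
The individual effects push in opposite directions; without quantitative information the net direction cannot be determined.

cannot be determined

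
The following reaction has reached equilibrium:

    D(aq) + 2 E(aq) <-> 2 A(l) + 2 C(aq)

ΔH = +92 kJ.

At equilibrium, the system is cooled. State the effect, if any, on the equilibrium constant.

decreases

K depends on temperature via the van 't Hoff relation. The forward reaction is endothermic, so lowering T decreases K.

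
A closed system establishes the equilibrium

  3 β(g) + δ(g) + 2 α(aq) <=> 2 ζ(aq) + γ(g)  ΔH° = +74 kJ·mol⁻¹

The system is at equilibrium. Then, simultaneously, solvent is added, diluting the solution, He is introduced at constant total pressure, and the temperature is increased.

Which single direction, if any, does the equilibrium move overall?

Dilution scales every aqueous concentration by the same factor. Δn_aq = 2 − 2 = 0, so Q is unchanged — no shift.
Adding inert gas at constant total pressure expands the volume and lowers every reacting partial pressure. With Δn_gas = 1 − 4 = -3, Q moves away from K toward the side with fewer gas moles, so the system shifts toward the side with more gas moles — to the left.
The forward reaction is endothermic. Raising T favours the endothermic direction — shift to the right.
The individual effects push in opposite directions; without quantitative information the net direction cannot be determined.

cannot be determined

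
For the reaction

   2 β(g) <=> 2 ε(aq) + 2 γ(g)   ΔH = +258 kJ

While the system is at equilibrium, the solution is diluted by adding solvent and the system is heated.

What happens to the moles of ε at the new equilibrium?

Dilution lowers every aqueous concentration by the same factor. Δn_aq = 2 − 0 = +2, so the system shifts toward the side with more dissolved moles — to the right.
The forward reaction is endothermic. Raising T favours the endothermic direction — shift to the right.
The net shift is to the right. ε is a product, so its amount increases.

increases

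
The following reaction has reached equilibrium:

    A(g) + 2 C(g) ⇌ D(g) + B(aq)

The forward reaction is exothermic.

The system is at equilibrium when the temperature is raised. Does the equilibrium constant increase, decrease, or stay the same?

K depends on temperature via the van 't Hoff relation. The forward reaction is exothermic, so raising T decreases K.

decreases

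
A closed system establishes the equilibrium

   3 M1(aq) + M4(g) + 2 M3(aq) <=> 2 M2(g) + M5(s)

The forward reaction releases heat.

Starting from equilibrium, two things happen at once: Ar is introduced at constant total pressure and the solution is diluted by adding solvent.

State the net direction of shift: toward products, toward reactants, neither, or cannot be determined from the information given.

Adding inert gas at constant total pressure expands the volume and lowers every reacting partial pressure. With Δn_gas = 2 − 1 = +1, Q moves away from K toward the side with fewer gas moles, so the system shifts toward the side with more gas moles — to the right.
Dilution lowers every aqueous concentration by the same factor. Δn_aq = 0 − 5 = -5, so the system shifts toward the side with more dissolved moles — to the left.
The individual effects push in opposite directions; without quantitative information the net direction cannot be determined.

cannot be determined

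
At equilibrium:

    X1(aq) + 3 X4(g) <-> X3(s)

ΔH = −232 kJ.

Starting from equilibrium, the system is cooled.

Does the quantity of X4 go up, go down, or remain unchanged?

decreases

The forward reaction is exothermic. Lowering T favours the exothermic direction — shift to the right.
The net shift is to the right. X4 is a reactant, so its amount decreases.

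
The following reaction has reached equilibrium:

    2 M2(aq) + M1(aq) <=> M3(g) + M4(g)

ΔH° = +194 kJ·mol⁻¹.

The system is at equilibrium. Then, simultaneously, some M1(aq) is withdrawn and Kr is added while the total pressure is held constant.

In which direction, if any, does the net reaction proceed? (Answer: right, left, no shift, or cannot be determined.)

cannot be determined

Removing M1 (aq), a reactant, drives the reaction to the left.
Adding inert gas at constant total pressure expands the volume and lowers every reacting partial pressure. With Δn_gas = 2 − 0 = +2, Q moves away from K toward the side with fewer gas moles, so the system shifts toward the side with more gas moles — to the right.
The individual effects push in opposite directions; without quantitative information the net direction cannot be determined.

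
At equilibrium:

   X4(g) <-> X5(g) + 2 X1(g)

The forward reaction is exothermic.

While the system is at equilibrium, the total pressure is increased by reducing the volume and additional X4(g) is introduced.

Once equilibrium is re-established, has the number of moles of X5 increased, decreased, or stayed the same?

Gas moles: reactants 1, products 3 (Δn_gas = +2). Compression shifts the system toward the side with fewer moles of gas — to the left.
Adding X4 (g), a reactant, drives the reaction to the right.
The two effects oppose each other, so the net shift — and hence the change in X5 — cannot be determined from the given information.

cannot be determined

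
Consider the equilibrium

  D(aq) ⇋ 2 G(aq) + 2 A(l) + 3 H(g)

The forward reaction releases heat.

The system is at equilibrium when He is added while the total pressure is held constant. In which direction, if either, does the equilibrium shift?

right

Adding inert gas at constant total pressure expands the volume and lowers every reacting partial pressure. With Δn_gas = 3 − 0 = +3, Q moves away from K toward the side with fewer gas moles, so the system shifts toward the side with more gas moles — to the right.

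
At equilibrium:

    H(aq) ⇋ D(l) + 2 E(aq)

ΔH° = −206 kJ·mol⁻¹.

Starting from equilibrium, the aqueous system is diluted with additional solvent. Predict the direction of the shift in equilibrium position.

right

Dilution lowers every aqueous concentration by the same factor. Δn_aq = 2 − 1 = +1, so the system shifts toward the side with more dissolved moles — to the right.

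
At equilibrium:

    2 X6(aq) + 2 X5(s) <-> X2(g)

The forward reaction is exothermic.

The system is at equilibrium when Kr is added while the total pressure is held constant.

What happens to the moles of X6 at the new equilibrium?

decreases

Adding inert gas at constant total pressure expands the volume and lowers every reacting partial pressure. With Δn_gas = 1 − 0 = +1, Q moves away from K toward the side with fewer gas moles, so the system shifts toward the side with more gas moles — to the right.
The net shift is to the right. X6 is a reactant, so its amount decreases.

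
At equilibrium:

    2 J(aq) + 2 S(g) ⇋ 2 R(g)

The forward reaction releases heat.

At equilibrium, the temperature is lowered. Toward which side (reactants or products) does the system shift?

right

The forward reaction is exothermic. Lowering T favours the exothermic direction — shift to the right.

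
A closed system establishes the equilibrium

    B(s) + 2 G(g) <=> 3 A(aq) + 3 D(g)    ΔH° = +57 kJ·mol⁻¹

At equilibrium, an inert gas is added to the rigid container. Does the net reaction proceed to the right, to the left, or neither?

no shift

At constant volume, adding an inert gas leaves every reacting species' partial pressure unchanged, so Q is unchanged — no shift from this change.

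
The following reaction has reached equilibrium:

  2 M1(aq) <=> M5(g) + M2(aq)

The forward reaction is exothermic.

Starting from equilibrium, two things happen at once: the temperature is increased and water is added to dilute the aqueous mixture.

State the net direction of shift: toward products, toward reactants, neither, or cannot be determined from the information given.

The forward reaction is exothermic. Raising T favours the endothermic direction — shift to the left.
Dilution lowers every aqueous concentration by the same factor. Δn_aq = 1 − 2 = -1, so the system shifts toward the side with more dissolved moles — to the left.
All effects act in the same direction — net shift to the left.

left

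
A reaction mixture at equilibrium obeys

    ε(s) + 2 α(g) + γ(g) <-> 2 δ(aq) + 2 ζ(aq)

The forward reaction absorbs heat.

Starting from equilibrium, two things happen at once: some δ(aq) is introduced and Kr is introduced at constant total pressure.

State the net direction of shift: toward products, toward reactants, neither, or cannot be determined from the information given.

Adding δ (aq), a product, drives the reaction to the left.
Adding inert gas at constant total pressure expands the volume and lowers every reacting partial pressure. With Δn_gas = 0 − 3 = -3, Q moves away from K toward the side with fewer gas moles, so the system shifts toward the side with more gas moles — to the left.
All effects act in the same direction — net shift to the left.

left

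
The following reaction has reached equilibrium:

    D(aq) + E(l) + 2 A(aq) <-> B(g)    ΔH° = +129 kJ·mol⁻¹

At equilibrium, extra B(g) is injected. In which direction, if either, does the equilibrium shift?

left

Adding B (g), a product, drives the reaction to the left.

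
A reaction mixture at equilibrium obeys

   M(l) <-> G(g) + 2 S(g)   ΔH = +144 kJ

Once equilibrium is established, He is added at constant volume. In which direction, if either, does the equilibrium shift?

no shift

At constant volume, adding an inert gas leaves every reacting species' partial pressure unchanged, so Q is unchanged — no shift from this change.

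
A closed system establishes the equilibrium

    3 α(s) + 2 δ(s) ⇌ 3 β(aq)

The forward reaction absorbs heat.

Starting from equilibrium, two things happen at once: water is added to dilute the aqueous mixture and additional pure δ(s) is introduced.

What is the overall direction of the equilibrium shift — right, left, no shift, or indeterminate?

right

Dilution lowers every aqueous concentration by the same factor. Δn_aq = 3 − 0 = +3, so the system shifts toward the side with more dissolved moles — to the right.
δ is a pure solid; its activity is 1 regardless of amount, so Q is unaffected — no shift from this change.
Only the nonzero effect(s) matter; the net shift is to the right.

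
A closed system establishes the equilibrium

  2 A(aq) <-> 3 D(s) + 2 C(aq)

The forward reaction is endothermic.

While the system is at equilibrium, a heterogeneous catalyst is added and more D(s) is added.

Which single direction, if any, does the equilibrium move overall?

no shift

A catalyst speeds both forward and reverse rates equally; it changes neither Q nor K — no shift from this change.
D is a pure solid; its activity is 1 regardless of amount, so Q is unaffected — no shift from this change.
None of the changes alters Q relative to K, so there is no net shift.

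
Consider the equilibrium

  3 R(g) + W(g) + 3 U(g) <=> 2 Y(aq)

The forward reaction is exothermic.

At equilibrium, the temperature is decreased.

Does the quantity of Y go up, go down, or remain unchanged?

The forward reaction is exothermic. Lowering T favours the exothermic direction — shift to the right.
The net shift is to the right. Y is a product, so its amount increases.

increases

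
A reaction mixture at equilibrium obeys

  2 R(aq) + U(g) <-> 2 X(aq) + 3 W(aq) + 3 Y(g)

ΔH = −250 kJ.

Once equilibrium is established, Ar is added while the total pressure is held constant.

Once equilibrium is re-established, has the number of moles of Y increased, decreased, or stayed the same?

increases

Adding inert gas at constant total pressure expands the volume and lowers every reacting partial pressure. With Δn_gas = 3 − 1 = +2, Q moves away from K toward the side with fewer gas moles, so the system shifts toward the side with more gas moles — to the right.
The net shift is to the right. Y is a product, so its amount increases.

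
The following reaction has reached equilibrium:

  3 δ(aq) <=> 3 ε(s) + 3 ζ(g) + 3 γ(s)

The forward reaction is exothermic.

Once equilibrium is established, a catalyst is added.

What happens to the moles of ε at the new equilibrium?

A catalyst speeds both forward and reverse rates equally; it changes neither Q nor K — no shift from this change.
No net shift occurs, so the amount of ε is unchanged.

unchanged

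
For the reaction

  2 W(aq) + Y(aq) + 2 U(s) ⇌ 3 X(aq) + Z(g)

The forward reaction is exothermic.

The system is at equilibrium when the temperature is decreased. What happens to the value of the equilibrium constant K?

increases

K depends on temperature via the van 't Hoff relation. The forward reaction is exothermic, so lowering T increases K.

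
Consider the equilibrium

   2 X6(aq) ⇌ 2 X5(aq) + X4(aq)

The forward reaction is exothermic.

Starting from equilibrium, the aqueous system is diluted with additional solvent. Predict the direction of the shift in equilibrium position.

Dilution lowers every aqueous concentration by the same factor. Δn_aq = 3 − 2 = +1, so the system shifts toward the side with more dissolved moles — to the right.

right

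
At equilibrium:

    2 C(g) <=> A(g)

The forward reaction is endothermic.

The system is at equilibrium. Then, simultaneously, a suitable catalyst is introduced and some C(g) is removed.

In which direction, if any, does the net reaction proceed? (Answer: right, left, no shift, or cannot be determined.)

left

A catalyst speeds both forward and reverse rates equally; it changes neither Q nor K — no shift from this change.
Removing C (g), a reactant, drives the reaction to the left.
Only the nonzero effect(s) matter; the net shift is to the left.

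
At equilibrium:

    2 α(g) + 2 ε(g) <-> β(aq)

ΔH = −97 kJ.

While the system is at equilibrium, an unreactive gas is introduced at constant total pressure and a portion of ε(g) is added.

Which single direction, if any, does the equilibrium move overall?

Adding inert gas at constant total pressure expands the volume and lowers every reacting partial pressure. With Δn_gas = 0 − 4 = -4, Q moves away from K toward the side with fewer gas moles, so the system shifts toward the side with more gas moles — to the left.
Adding ε (g), a reactant, drives the reaction to the right.
The individual effects push in opposite directions; without quantitative information the net direction cannot be determined.

cannot be determined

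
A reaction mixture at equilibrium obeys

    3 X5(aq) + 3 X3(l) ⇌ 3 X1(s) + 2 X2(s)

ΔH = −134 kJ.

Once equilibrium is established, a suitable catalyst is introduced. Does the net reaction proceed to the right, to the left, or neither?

A catalyst speeds both forward and reverse rates equally; it changes neither Q nor K — no shift from this change.

no shift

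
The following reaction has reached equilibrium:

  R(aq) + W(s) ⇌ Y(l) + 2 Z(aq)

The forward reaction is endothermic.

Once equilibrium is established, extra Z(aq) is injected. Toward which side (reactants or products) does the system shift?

left

Adding Z (aq), a product, drives the reaction to the left.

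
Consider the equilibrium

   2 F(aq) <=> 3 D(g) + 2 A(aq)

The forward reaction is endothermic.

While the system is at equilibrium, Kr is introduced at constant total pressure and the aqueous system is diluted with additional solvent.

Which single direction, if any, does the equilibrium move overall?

right

Adding inert gas at constant total pressure expands the volume and lowers every reacting partial pressure. With Δn_gas = 3 − 0 = +3, Q moves away from K toward the side with fewer gas moles, so the system shifts toward the side with more gas moles — to the right.
Dilution scales every aqueous concentration by the same factor. Δn_aq = 2 − 2 = 0, so Q is unchanged — no shift.
Only the nonzero effect(s) matter; the net shift is to the right.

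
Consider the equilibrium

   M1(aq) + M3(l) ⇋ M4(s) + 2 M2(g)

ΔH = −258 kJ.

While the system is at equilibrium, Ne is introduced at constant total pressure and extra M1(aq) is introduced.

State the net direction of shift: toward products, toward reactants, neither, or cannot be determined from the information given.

right

Adding inert gas at constant total pressure expands the volume and lowers every reacting partial pressure. With Δn_gas = 2 − 0 = +2, Q moves away from K toward the side with fewer gas moles, so the system shifts toward the side with more gas moles — to the right.
Adding M1 (aq), a reactant, drives the reaction to the right.
All effects act in the same direction — net shift to the right.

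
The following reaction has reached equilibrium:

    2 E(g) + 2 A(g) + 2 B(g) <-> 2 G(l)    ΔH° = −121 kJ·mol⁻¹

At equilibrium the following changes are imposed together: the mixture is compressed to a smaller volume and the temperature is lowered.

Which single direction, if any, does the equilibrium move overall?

Gas moles: reactants 6, products 0 (Δn_gas = -6). Compression shifts the system toward the side with fewer moles of gas — to the right.
The forward reaction is exothermic. Lowering T favours the exothermic direction — shift to the right.
All effects act in the same direction — net shift to the right.

right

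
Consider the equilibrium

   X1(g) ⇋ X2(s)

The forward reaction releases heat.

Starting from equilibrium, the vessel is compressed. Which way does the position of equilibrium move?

Gas moles: reactants 1, products 0 (Δn_gas = -1). Compression shifts the system toward the side with fewer moles of gas — to the right.

right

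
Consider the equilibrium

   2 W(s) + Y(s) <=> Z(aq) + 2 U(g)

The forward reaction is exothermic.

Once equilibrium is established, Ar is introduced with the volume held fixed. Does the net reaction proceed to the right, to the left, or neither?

no shift

At constant volume, adding an inert gas leaves every reacting species' partial pressure unchanged, so Q is unchanged — no shift from this change.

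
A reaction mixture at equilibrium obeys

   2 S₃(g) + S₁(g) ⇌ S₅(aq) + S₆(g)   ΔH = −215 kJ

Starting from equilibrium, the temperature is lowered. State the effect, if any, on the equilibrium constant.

K depends on temperature via the van 't Hoff relation. The forward reaction is exothermic, so lowering T increases K.

increases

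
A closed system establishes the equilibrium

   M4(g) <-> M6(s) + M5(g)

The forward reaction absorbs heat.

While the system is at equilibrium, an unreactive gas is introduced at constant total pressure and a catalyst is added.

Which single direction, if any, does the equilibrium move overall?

no shift

Adding inert gas at constant total pressure expands the volume, scaling every reacting partial pressure by the same factor. Δn_gas = 1 − 1 = 0, so Q is unchanged — no shift.
A catalyst speeds both forward and reverse rates equally; it changes neither Q nor K — no shift from this change.
None of the changes alters Q relative to K, so there is no net shift.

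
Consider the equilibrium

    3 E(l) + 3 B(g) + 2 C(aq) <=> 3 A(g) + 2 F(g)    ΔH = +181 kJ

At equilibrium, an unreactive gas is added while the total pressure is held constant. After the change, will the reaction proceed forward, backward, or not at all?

Adding inert gas at constant total pressure expands the volume and lowers every reacting partial pressure. With Δn_gas = 5 − 3 = +2, Q moves away from K toward the side with fewer gas moles, so the system shifts toward the side with more gas moles — to the right.

right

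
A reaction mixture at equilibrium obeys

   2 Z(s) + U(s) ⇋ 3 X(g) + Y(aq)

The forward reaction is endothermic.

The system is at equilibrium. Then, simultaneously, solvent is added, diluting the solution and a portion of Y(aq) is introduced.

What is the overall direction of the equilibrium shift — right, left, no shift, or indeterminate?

cannot be determined

Dilution lowers every aqueous concentration by the same factor. Δn_aq = 1 − 0 = +1, so the system shifts toward the side with more dissolved moles — to the right.
Adding Y (aq), a product, drives the reaction to the left.
The individual effects push in opposite directions; without quantitative information the net direction cannot be determined.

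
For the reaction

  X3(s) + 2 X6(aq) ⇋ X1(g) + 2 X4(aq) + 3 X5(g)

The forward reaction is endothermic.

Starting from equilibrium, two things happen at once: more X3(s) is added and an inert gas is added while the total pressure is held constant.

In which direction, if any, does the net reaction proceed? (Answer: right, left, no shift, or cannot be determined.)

right

X3 is a pure solid; its activity is 1 regardless of amount, so Q is unaffected — no shift from this change.
Adding inert gas at constant total pressure expands the volume and lowers every reacting partial pressure. With Δn_gas = 4 − 0 = +4, Q moves away from K toward the side with fewer gas moles, so the system shifts toward the side with more gas moles — to the right.
Only the nonzero effect(s) matter; the net shift is to the right.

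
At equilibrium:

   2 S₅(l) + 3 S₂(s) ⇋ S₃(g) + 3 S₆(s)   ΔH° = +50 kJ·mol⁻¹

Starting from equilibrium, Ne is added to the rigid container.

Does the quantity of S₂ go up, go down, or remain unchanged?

unchanged

At constant volume, adding an inert gas leaves every reacting species' partial pressure unchanged, so Q is unchanged — no shift from this change.
No net shift occurs, so the amount of S₂ is unchanged.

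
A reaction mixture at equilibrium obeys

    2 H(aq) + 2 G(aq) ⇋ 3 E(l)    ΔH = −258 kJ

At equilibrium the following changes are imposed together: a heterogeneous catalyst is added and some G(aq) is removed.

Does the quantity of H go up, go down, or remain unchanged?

A catalyst speeds both forward and reverse rates equally; it changes neither Q nor K — no shift from this change.
Removing G (aq), a reactant, drives the reaction to the left.
The net shift is to the left. H is a reactant, so its amount increases.

increases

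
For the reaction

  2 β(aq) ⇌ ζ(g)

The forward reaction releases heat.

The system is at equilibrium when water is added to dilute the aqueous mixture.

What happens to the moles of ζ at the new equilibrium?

decreases

Dilution lowers every aqueous concentration by the same factor. Δn_aq = 0 − 2 = -2, so the system shifts toward the side with more dissolved moles — to the left.
The net shift is to the left. ζ is a product, so its amount decreases.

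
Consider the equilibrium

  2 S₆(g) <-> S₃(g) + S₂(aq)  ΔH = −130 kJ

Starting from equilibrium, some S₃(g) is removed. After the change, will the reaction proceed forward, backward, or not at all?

right

Removing S₃ (g), a product, drives the reaction to the right.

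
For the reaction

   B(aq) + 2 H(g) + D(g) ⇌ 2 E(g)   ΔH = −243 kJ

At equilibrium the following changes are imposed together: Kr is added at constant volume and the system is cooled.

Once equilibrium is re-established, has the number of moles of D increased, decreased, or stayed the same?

At constant volume, adding an inert gas leaves every reacting species' partial pressure unchanged, so Q is unchanged — no shift from this change.
The forward reaction is exothermic. Lowering T favours the exothermic direction — shift to the right.
The net shift is to the right. D is a reactant, so its amount decreases.

decreases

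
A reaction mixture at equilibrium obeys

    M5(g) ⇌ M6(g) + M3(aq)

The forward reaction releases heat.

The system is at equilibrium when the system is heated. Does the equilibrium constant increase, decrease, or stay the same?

decreases

K depends on temperature via the van 't Hoff relation. The forward reaction is exothermic, so raising T decreases K.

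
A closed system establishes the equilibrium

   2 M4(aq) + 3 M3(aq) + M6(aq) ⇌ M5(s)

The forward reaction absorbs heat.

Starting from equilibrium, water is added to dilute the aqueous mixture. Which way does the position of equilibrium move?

Dilution lowers every aqueous concentration by the same factor. Δn_aq = 0 − 6 = -6, so the system shifts toward the side with more dissolved moles — to the left.

left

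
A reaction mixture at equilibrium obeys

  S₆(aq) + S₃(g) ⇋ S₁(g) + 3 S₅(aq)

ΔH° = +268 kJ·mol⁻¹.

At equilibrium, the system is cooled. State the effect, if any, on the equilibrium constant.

decreases

K depends on temperature via the van 't Hoff relation. The forward reaction is endothermic, so lowering T decreases K.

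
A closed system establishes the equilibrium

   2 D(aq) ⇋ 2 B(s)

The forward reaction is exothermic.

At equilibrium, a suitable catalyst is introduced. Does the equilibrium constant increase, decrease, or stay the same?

The equilibrium constant depends only on temperature. This perturbation changes neither the position of equilibrium nor K.

unchanged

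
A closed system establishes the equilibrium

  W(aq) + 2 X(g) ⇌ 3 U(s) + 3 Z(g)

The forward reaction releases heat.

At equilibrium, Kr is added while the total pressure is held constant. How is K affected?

unchanged

The equilibrium constant depends only on temperature. This perturbation may move the position of equilibrium, but since T is unchanged, K itself is unchanged.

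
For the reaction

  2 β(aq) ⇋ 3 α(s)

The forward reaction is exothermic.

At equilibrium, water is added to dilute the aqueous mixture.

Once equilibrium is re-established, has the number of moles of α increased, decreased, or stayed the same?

decreases

Dilution lowers every aqueous concentration by the same factor. Δn_aq = 0 − 2 = -2, so the system shifts toward the side with more dissolved moles — to the left.
The net shift is to the left. α is a product, so its amount decreases.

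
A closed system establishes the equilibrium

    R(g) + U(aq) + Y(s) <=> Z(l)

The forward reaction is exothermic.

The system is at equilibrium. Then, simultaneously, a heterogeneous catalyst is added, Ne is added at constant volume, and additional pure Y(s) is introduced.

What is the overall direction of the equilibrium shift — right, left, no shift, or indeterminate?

A catalyst speeds both forward and reverse rates equally; it changes neither Q nor K — no shift from this change.
At constant volume, adding an inert gas leaves every reacting species' partial pressure unchanged, so Q is unchanged — no shift from this change.
Y is a pure solid; its activity is 1 regardless of amount, so Q is unaffected — no shift from this change.
None of the changes alters Q relative to K, so there is no net shift.

no shift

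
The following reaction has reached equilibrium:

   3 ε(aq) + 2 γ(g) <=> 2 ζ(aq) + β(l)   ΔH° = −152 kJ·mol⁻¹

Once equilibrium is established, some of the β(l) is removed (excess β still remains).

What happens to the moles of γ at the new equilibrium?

unchanged

β is a pure liquid; its activity is 1 regardless of amount, so Q is unaffected — no shift from this change.
No net shift occurs, so the amount of γ is unchanged.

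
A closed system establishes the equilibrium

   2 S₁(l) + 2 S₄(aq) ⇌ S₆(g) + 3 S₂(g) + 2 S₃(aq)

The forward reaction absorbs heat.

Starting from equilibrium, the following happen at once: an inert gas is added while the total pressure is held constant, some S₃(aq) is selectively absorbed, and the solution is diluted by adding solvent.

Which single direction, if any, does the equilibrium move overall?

right

Adding inert gas at constant total pressure expands the volume and lowers every reacting partial pressure. With Δn_gas = 4 − 0 = +4, Q moves away from K toward the side with fewer gas moles, so the system shifts toward the side with more gas moles — to the right.
Removing S₃ (aq), a product, drives the reaction to the right.
Dilution scales every aqueous concentration by the same factor. Δn_aq = 2 − 2 = 0, so Q is unchanged — no shift.
Only the nonzero effect(s) matter; the net shift is to the right.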